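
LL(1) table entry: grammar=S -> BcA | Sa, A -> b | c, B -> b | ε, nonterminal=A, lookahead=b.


For [A, b]: 'b' ∈ FIRST(b)
Entry: A -> b


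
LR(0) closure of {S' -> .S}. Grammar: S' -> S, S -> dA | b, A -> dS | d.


Start: S' -> .S
For each item with dot before a nonterminal B, add B -> .γ for every B-production
Closure: [S' -> .S, S -> .dA, S -> .b]


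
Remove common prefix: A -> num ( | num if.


Common prefix: 'num'
Factored: A -> num A', A' -> ( | if


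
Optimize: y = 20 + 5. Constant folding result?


20 + 5 = 25 at compile time
Optimized: y = 25


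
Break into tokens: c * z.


Scan left to right, longest-match per lexeme
Tokens: ID(c), OP(*), ID(z)


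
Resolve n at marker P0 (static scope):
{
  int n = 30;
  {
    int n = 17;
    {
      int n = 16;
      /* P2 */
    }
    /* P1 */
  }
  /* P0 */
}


n declared in the same block as P0
n = 30


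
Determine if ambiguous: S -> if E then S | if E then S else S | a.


dangling else: 'if E then if E then a else a' parses two ways
Ambiguous


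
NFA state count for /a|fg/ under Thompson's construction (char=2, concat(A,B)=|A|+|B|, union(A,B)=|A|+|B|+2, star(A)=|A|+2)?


Syntax tree has 3 char leaf(s), 1 union(s), 0 star(s)
chars contribute 3×2 = 6; each union adds +2; each star adds +2
Total: 6 + 2 + 0 = 8 states


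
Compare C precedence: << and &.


'<<' is shift (level 8); '&' is bitwise AND (level 5)
Higher level binds tighter
'<<' has higher precedence than '&'


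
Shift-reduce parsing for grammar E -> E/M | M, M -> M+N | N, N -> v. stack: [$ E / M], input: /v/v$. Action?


handle 'E/M' on top; lookahead ∈ FOLLOW(E) = {/, $}
Action: reduce (E -> E/M)


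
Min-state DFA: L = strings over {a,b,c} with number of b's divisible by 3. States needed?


Track (count of b) mod 3: states 0..2, accept at 0
Minimal DFA: 3 states


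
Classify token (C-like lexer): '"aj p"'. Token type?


Pattern: double-quoted sequence
Type: STRING_LITERAL


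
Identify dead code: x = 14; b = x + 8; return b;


x is read by b's definition; b is returned
No dead code


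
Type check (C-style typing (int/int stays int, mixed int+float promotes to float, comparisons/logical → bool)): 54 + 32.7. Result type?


Operand types: int + float
Rule: mixed int/float promotes to float; int/int stays int
Result type: float


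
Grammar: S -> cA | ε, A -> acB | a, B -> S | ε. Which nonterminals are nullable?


A nonterminal is nullable iff some alternative derives ε (directly, or every symbol in it is nullable)
Nullable: {B, S}


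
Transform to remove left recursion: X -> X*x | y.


Left-recursive alternatives: X*x; non-recursive: y
Introduce X': X -> yX', X' -> *xX' | ε


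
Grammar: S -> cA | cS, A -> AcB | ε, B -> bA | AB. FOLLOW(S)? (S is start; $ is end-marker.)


$ ∈ FOLLOW(S). For each A -> αBβ: add FIRST(β)\{ε} to FOLLOW(B); if β nullable, add FOLLOW(A).
FOLLOW(S) = {$}


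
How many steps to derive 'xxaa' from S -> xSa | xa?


Derivation: S => xSa => xxaa
Steps: 2


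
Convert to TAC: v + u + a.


Break into single-operator statements:
t1 = v + u
t2 = t1 + a


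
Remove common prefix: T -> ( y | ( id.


Common prefix: '('
Factored: T -> ( T', T' -> y | id


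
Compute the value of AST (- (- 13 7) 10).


Evaluate inner: (- 13 7) = 6
Evaluate root: (- 6 10) = -4
Result: -4


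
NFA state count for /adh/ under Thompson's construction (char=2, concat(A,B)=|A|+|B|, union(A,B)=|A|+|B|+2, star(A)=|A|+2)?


Syntax tree has 3 char leaf(s), 0 union(s), 0 star(s)
chars contribute 3×2 = 6; each union adds +2; each star adds +2
Total: 6 + 0 + 0 = 6 states


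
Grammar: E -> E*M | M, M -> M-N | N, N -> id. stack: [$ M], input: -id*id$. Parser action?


shift '-' to continue M -> M-N
Action: shift


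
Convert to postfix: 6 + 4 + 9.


Left to right (same or higher precedence on left)
Postfix: 6 4 + 9 +


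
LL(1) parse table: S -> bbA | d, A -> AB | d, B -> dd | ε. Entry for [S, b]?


For [S, b]: 'b' ∈ FIRST(bbA)
Entry: S -> bbA


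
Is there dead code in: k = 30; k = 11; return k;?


first assignment to k is overwritten before any read
Dead: 'k = 30'


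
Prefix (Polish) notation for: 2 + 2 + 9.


left-to-right (same/higher precedence on left): tree is (+ (+ 2 2) 9)
Prefix: + + 2 2 9


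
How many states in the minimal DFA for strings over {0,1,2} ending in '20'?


Track the longest suffix of input matching a prefix of '20': 3 classes (prefixes of length 0..2)
Minimal DFA: 3 states


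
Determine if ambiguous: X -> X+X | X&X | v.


'v+v&v' has two parse trees (no precedence encoded between + and &)
Ambiguous


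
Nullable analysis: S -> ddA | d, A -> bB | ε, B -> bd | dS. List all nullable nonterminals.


A nonterminal is nullable iff some alternative derives ε (directly, or every symbol in it is nullable)
Nullable: {A}


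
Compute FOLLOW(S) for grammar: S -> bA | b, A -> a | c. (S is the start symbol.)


$ ∈ FOLLOW(S). For each A -> αBβ: add FIRST(β)\{ε} to FOLLOW(B); if β nullable, add FOLLOW(A).
FOLLOW(S) = {$}


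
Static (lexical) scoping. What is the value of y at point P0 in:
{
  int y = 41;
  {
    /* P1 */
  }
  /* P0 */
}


y declared in the same block as P0
y = 41


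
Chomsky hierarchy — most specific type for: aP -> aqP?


LHS has context (more than one symbol) and |LHS| ≤ |RHS|
Classification: Type 1 (Context-Sensitive)


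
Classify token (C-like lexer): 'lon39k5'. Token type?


Pattern: letter/underscore followed by alphanumerics, not a keyword
Type: IDENTIFIER


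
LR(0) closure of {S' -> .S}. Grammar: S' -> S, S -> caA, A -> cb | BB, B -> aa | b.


Start: S' -> .S
For each item with dot before a nonterminal B, add B -> .γ for every B-production
Closure: [S' -> .S, S -> .caA]


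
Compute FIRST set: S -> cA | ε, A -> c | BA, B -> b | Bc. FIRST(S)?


Per alternative of S: FIRST(cA) = {c}; FIRST(ε) = {ε}
FIRST(S) = {c, ε}


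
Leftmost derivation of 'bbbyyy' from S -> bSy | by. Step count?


Derivation: S => bSy => bbSyy => bbbyyy
Steps: 3


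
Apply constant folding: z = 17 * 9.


17 * 9 = 153 at compile time
Optimized: z = 153


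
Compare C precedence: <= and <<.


'<<' is shift (level 8); '<=' is relational (level 7)
Higher level binds tighter
'<<' has higher precedence than '<='


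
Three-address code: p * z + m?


Break into single-operator statements:
t1 = p * z
t2 = t1 + m


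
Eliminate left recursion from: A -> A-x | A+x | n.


Left-recursive alternatives: A-x, A+x; non-recursive: n
Introduce A': A -> nA', A' -> -xA' | +xA' | ε


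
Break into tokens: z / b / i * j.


Scan left to right, longest-match per lexeme
Tokens: ID(z), OP(/), ID(b), OP(/), ID(i), OP(*), ID(j)


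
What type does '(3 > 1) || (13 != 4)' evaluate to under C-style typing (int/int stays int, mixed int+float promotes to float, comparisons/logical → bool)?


Operand types: bool || bool
Rule: logical operators take bool operands and yield bool
Result type: bool


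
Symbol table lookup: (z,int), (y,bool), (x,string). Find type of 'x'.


Lookup 'x' → type string


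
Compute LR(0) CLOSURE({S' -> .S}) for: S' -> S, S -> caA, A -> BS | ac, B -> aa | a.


Start: S' -> .S
For each item with dot before a nonterminal B, add B -> .γ for every B-production
Closure: [S' -> .S, S -> .caA]


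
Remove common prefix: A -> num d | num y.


Common prefix: 'num'
Factored: A -> num A', A' -> d | y


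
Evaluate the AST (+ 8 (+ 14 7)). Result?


Evaluate inner: (+ 14 7) = 21
Evaluate root: (+ 8 21) = 29
Result: 29


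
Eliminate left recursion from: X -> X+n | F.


Left-recursive alternatives: X+n; non-recursive: F
Introduce X': X -> FX', X' -> +nX' | ε


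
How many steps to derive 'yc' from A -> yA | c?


Derivation: A => yA => yc
Steps: 2


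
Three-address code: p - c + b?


Break into single-operator statements:
t1 = p - c
t2 = t1 + b


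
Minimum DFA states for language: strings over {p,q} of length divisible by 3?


Track length mod 3: states 0..2, accept at 0
Minimal DFA: 3 states


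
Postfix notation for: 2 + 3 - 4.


Left to right (same or higher precedence on left)
Postfix: 2 3 + 4 -


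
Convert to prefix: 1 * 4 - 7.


left-to-right (same/higher precedence on left): tree is (- (* 1 4) 7)
Prefix: - * 1 4 7


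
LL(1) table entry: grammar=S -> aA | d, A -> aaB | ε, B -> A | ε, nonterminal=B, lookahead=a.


For [B, a]: 'a' ∈ FIRST(A)
Entry: B -> A


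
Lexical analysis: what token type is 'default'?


Pattern: reserved word
Type: KEYWORD


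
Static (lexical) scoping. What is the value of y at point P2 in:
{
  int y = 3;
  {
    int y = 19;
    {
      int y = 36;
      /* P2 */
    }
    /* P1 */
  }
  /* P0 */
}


y declared in the same block as P2
y = 36


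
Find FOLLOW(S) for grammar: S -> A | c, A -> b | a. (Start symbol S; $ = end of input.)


$ ∈ FOLLOW(S). For each A -> αBβ: add FIRST(β)\{ε} to FOLLOW(B); if β nullable, add FOLLOW(A).
FOLLOW(S) = {$}


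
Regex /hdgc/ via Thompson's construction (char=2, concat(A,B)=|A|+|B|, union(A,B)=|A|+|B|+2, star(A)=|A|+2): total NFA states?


Syntax tree has 4 char leaf(s), 0 union(s), 0 star(s)
chars contribute 4×2 = 8; each union adds +2; each star adds +2
Total: 8 + 0 + 0 = 8 states


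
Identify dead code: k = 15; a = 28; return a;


k is assigned but never read
Dead: 'k = 15'


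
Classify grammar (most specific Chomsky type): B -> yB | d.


Right-linear: every RHS is a terminal or a terminal followed by one nonterminal
Classification: Type 3 (Regular)


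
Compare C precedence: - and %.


'%' is multiplicative (level 10); '-' is additive (level 9)
Higher level binds tighter
'%' has higher precedence than '-'


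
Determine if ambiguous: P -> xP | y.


right-linear, alternatives start with distinct terminals 'x' vs 'y': unique leftmost derivation
Unambiguous


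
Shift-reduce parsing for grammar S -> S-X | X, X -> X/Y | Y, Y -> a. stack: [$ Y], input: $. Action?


'Y' (not preceded by X/) is the handle for X -> Y
Action: reduce (X -> Y)


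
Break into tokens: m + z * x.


Scan left to right, longest-match per lexeme
Tokens: ID(m), OP(+), ID(z), OP(*), ID(x)


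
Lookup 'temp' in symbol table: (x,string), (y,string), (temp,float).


Lookup 'temp' → type float


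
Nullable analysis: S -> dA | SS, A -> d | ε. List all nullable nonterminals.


A nonterminal is nullable iff some alternative derives ε (directly, or every symbol in it is nullable)
Nullable: {A}


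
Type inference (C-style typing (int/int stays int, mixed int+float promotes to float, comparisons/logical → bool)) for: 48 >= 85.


Operand types: int >= int
Rule: comparison yields bool
Result type: bool


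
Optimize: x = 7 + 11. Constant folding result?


7 + 11 = 18 at compile time
Optimized: x = 18


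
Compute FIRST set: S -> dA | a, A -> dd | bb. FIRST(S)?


Per alternative of S: FIRST(dA) = {d}; FIRST(a) = {a}
FIRST(S) = {a, d}


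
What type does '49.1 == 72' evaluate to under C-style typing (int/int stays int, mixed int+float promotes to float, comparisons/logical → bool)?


Operand types: float == int
Rule: comparison yields bool
Result type: bool


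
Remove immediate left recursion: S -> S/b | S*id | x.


Left-recursive alternatives: S/b, S*id; non-recursive: x
Introduce S': S -> xS', S' -> /bS' | *idS' | ε


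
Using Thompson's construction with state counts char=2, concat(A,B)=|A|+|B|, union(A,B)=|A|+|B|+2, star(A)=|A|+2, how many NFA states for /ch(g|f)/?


Syntax tree has 4 char leaf(s), 1 union(s), 0 star(s)
chars contribute 4×2 = 8; each union adds +2; each star adds +2
Total: 8 + 2 + 0 = 10 states


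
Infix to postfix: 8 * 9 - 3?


Left to right (same or higher precedence on left)
Postfix: 8 9 * 3 -


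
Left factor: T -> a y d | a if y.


Common prefix: 'a'
Factored: T -> a T', T' -> y d | if y


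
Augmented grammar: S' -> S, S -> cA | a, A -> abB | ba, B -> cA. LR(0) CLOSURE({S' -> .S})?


Start: S' -> .S
For each item with dot before a nonterminal B, add B -> .γ for every B-production
Closure: [S' -> .S, S -> .cA, S -> .a]


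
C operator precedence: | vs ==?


'==' is equality (level 6); '|' is bitwise OR (level 3)
Higher level binds tighter
'==' has higher precedence than '|'


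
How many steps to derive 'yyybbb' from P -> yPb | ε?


Derivation: P => yPb => yyPbb => yyyPbbb => yyybbb
Steps: 4


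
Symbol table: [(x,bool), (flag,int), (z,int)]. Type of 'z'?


Lookup 'z' → type int


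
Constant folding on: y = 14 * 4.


14 * 4 = 56 at compile time
Optimized: y = 56


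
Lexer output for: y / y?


Scan left to right, longest-match per lexeme
Tokens: ID(y), OP(/), ID(y)


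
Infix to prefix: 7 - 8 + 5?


left-to-right (same/higher precedence on left): tree is (+ (- 7 8) 5)
Prefix: + - 7 8 5


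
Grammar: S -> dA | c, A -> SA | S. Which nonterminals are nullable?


A nonterminal is nullable iff some alternative derives ε (directly, or every symbol in it is nullable)
Nullable: {}


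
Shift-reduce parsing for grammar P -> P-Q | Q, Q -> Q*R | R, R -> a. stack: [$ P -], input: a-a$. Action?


no handle ('P-' is not any RHS); shift 'a'
Action: shift


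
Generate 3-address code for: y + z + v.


Break into single-operator statements:
t1 = y + z
t2 = t1 + v


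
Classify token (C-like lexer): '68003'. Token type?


Pattern: digits only
Type: INTEGER_LITERAL


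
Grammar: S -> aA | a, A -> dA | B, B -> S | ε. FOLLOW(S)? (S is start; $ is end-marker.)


$ ∈ FOLLOW(S). For each A -> αBβ: add FIRST(β)\{ε} to FOLLOW(B); if β nullable, add FOLLOW(A).
FOLLOW(S) = {$}


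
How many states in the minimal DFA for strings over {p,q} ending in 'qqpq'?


Track the longest suffix of input matching a prefix of 'qqpq': 5 classes (prefixes of length 0..4)
Minimal DFA: 5 states


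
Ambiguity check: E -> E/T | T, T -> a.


precedence layered via separate nonterminal T: deterministic
Unambiguous


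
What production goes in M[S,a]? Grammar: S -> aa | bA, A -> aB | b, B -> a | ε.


For [S, a]: 'a' ∈ FIRST(aa)
Entry: S -> aa


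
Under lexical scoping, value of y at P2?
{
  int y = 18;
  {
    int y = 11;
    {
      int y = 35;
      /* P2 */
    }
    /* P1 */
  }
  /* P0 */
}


y declared in the same block as P2
y = 35


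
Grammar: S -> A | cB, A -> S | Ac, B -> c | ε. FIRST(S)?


Per alternative of S: FIRST(A) = {c}; FIRST(cB) = {c}
FIRST(S) = {c}


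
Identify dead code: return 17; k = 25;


statement follows a return and is unreachable
Dead: 'k = 25'


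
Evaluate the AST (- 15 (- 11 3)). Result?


Evaluate inner: (- 11 3) = 8
Evaluate root: (- 15 8) = 7
Result: 7


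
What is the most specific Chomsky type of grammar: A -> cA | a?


Right-linear: every RHS is a terminal or a terminal followed by one nonterminal
Classification: Type 3 (Regular)


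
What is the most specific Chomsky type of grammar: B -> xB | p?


Right-linear: every RHS is a terminal or a terminal followed by one nonterminal
Classification: Type 3 (Regular)


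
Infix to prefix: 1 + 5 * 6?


'*' binds tighter: tree is (+ 1 (* 5 6))
Prefix: + 1 * 5 6


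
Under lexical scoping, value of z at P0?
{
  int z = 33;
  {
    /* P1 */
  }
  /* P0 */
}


z declared in the same block as P0
z = 33


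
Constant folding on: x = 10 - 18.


10 - 18 = -8 at compile time
Optimized: x = -8


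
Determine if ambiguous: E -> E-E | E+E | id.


'id-id+id' has two parse trees (no precedence encoded between - and +)
Ambiguous


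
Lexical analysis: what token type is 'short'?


Pattern: reserved word
Type: KEYWORD


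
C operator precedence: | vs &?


'&' is bitwise AND (level 5); '|' is bitwise OR (level 3)
Higher level binds tighter
'&' has higher precedence than '|'


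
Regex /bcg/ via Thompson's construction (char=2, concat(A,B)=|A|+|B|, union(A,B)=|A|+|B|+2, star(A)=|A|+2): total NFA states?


Syntax tree has 3 char leaf(s), 0 union(s), 0 star(s)
chars contribute 3×2 = 6; each union adds +2; each star adds +2
Total: 6 + 0 + 0 = 6 states


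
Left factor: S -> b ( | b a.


Common prefix: 'b'
Factored: S -> b S', S' -> ( | a


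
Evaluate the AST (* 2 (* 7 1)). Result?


Evaluate inner: (* 7 1) = 7
Evaluate root: (* 2 7) = 14
Result: 14


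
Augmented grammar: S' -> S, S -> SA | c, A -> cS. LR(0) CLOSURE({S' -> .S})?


Start: S' -> .S
For each item with dot before a nonterminal B, add B -> .γ for every B-production
Closure: [S' -> .S, S -> .SA, S -> .c]


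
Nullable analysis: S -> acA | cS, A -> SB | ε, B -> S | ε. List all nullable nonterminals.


A nonterminal is nullable iff some alternative derives ε (directly, or every symbol in it is nullable)
Nullable: {A, B}


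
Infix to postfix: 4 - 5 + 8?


Left to right (same or higher precedence on left)
Postfix: 4 5 - 8 +


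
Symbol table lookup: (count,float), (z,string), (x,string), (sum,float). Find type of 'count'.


Lookup 'count' → type float


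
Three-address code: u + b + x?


Break into single-operator statements:
t1 = u + b
t2 = t1 + x


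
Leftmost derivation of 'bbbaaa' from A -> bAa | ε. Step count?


Derivation: A => bAa => bbAaa => bbbAaaa => bbbaaa
Steps: 4


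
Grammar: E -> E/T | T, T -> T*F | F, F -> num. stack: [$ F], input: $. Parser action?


'F' (not preceded by T*) is the handle for T -> F
Action: reduce (T -> F)


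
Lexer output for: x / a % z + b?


Scan left to right, longest-match per lexeme
Tokens: ID(x), OP(/), ID(a), OP(%), ID(z), OP(+), ID(b)


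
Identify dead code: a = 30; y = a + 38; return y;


a is read by y's definition; y is returned
No dead code


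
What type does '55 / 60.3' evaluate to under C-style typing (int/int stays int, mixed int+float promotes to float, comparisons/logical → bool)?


Operand types: int / float
Rule: mixed int/float promotes to float; int/int stays int
Result type: float


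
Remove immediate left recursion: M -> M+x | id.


Left-recursive alternatives: M+x; non-recursive: id
Introduce M': M -> idM', M' -> +xM' | ε


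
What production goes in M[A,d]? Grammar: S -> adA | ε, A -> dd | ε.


For [A, d]: 'd' ∈ FIRST(dd)
Entry: A -> dd


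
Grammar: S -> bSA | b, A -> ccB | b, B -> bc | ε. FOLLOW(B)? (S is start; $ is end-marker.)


$ ∈ FOLLOW(S). For each A -> αBβ: add FIRST(β)\{ε} to FOLLOW(B); if β nullable, add FOLLOW(A).
FOLLOW(B) = {$, b, c}


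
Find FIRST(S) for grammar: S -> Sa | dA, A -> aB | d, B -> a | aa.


Per alternative of S: FIRST(Sa) = {d}; FIRST(dA) = {d}
FIRST(S) = {d}


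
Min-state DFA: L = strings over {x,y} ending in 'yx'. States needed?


Track the longest suffix of input matching a prefix of 'yx': 3 classes (prefixes of length 0..2)
Minimal DFA: 3 states


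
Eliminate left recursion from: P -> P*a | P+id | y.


Left-recursive alternatives: P*a, P+id; non-recursive: y
Introduce P': P -> yP', P' -> *aP' | +idP' | ε


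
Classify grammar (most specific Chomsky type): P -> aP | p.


Right-linear: every RHS is a terminal or a terminal followed by one nonterminal
Classification: Type 3 (Regular)


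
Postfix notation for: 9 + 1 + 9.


Left to right (same or higher precedence on left)
Postfix: 9 1 + 9 +


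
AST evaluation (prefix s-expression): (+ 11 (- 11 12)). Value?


Evaluate inner: (- 11 12) = -1
Evaluate root: (+ 11 -1) = 10
Result: 10


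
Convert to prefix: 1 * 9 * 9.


left-to-right (same/higher precedence on left): tree is (* (* 1 9) 9)
Prefix: * * 1 9 9


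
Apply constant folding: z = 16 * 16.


16 * 16 = 256 at compile time
Optimized: z = 256


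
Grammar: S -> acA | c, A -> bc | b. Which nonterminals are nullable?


A nonterminal is nullable iff some alternative derives ε (directly, or every symbol in it is nullable)
Nullable: {}


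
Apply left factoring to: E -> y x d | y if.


Common prefix: 'y'
Factored: E -> y E', E' -> x d | if


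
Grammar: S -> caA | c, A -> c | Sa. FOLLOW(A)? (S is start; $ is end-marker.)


$ ∈ FOLLOW(S). For each A -> αBβ: add FIRST(β)\{ε} to FOLLOW(B); if β nullable, add FOLLOW(A).
FOLLOW(A) = {$, a}


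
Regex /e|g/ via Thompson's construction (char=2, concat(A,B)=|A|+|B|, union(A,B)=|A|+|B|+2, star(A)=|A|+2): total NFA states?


Syntax tree has 2 char leaf(s), 1 union(s), 0 star(s)
chars contribute 2×2 = 4; each union adds +2; each star adds +2
Total: 4 + 2 + 0 = 6 states


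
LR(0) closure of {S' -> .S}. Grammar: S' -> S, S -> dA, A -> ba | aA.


Start: S' -> .S
For each item with dot before a nonterminal B, add B -> .γ for every B-production
Closure: [S' -> .S, S -> .dA]


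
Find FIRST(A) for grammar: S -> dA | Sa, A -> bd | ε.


Per alternative of A: FIRST(bd) = {b}; FIRST(ε) = {ε}
FIRST(A) = {b, ε}


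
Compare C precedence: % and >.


'%' is multiplicative (level 10); '>' is relational (level 7)
Higher level binds tighter
'%' has higher precedence than '>'


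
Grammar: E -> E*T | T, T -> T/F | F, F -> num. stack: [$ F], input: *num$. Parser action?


'F' (not preceded by T/) is the handle for T -> F
Action: reduce (T -> F)


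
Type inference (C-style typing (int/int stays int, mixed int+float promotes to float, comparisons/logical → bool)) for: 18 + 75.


Operand types: int + int
Rule: mixed int/float promotes to float; int/int stays int
Result type: int


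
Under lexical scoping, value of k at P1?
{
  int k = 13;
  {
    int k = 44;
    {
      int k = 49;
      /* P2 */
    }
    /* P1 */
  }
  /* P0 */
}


k declared in the same block as P1
k = 44


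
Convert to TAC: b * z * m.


Break into single-operator statements:
t1 = b * z
t2 = t1 * m


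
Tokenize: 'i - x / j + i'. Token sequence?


Scan left to right, longest-match per lexeme
Tokens: ID(i), OP(-), ID(x), OP(/), ID(j), OP(+), ID(i)


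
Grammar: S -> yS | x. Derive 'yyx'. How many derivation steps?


Derivation: S => yS => yyS => yyx
Steps: 3


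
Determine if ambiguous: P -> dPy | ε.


balanced d^n…y^n: each string has a unique parse
Unambiguous


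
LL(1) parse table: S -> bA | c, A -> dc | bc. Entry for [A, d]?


For [A, d]: 'd' ∈ FIRST(dc)
Entry: A -> dc


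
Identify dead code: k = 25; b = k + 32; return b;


k is read by b's definition; b is returned
No dead code


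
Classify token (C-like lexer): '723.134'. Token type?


Pattern: digits with a decimal point
Type: FLOAT_LITERAL


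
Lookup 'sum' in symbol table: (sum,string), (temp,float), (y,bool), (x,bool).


Lookup 'sum' → type string


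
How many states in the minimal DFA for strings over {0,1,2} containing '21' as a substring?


KMP-style automaton: 2 progress states + 1 absorbing accept = 3
Minimal DFA: 3 states


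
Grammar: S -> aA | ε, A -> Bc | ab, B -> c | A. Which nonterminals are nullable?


A nonterminal is nullable iff some alternative derives ε (directly, or every symbol in it is nullable)
Nullable: {S}


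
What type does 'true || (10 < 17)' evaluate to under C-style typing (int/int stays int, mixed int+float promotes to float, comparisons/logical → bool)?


Operand types: bool || bool
Rule: logical operators take bool operands and yield bool
Result type: bool


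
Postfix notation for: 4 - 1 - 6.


Left to right (same or higher precedence on left)
Postfix: 4 1 - 6 -


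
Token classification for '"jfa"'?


Pattern: double-quoted sequence
Type: STRING_LITERAL


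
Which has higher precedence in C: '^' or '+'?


'+' is additive (level 9); '^' is bitwise XOR (level 4)
Higher level binds tighter
'+' has higher precedence than '^'


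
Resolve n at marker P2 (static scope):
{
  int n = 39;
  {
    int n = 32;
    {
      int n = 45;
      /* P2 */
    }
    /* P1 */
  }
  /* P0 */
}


n declared in the same block as P2
n = 45


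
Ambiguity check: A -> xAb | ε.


balanced x^n…b^n: each string has a unique parse
Unambiguous


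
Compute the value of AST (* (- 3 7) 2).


Evaluate inner: (- 3 7) = -4
Evaluate root: (* -4 2) = -8
Result: -8


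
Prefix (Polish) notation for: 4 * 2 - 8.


left-to-right (same/higher precedence on left): tree is (- (* 4 2) 8)
Prefix: - * 4 2 8


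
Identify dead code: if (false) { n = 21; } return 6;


condition is constant false, so the whole block is unreachable
Dead: 'if (false) { n = 21; }'


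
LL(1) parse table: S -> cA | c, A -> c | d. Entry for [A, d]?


For [A, d]: 'd' ∈ FIRST(d)
Entry: A -> d


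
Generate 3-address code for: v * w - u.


Break into single-operator statements:
t1 = v * w
t2 = t1 - u


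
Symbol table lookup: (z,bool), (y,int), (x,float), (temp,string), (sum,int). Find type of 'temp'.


Lookup 'temp' → type string


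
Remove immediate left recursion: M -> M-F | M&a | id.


Left-recursive alternatives: M-F, M&a; non-recursive: id
Introduce M': M -> idM', M' -> -FM' | &aM' | ε


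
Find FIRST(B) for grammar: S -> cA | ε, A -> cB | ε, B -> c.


Per alternative of B: FIRST(c) = {c}
FIRST(B) = {c}


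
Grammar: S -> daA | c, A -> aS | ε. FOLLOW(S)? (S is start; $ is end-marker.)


$ ∈ FOLLOW(S). For each A -> αBβ: add FIRST(β)\{ε} to FOLLOW(B); if β nullable, add FOLLOW(A).
FOLLOW(S) = {$}


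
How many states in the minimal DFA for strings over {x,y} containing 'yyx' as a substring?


KMP-style automaton: 3 progress states + 1 absorbing accept = 4
Minimal DFA: 4 states


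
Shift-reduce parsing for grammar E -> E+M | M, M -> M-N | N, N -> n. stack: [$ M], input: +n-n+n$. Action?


lookahead ∉ {-} so M won't extend; reduce E -> M
Action: reduce (E -> M)


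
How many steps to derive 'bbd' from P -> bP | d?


Derivation: P => bP => bbP => bbd
Steps: 3


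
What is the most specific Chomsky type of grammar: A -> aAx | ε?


Single nonterminal LHS, but a^n x^n is not regular
Classification: Type 2 (Context-Free)


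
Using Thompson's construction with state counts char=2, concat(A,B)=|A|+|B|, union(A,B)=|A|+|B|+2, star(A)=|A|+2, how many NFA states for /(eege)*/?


Syntax tree has 4 char leaf(s), 0 union(s), 1 star(s)
chars contribute 4×2 = 8; each union adds +2; each star adds +2
Total: 8 + 0 + 2 = 10 states


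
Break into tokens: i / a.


Scan left to right, longest-match per lexeme
Tokens: ID(i), OP(/), ID(a)


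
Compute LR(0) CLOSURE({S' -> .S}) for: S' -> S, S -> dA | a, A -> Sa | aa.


Start: S' -> .S
For each item with dot before a nonterminal B, add B -> .γ for every B-production
Closure: [S' -> .S, S -> .dA, S -> .a]


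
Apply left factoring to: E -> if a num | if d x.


Common prefix: 'if'
Factored: E -> if E', E' -> a num | d x


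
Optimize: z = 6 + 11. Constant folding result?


6 + 11 = 17 at compile time
Optimized: z = 17


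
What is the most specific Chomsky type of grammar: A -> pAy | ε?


Single nonterminal LHS, but p^n y^n is not regular
Classification: Type 2 (Context-Free)


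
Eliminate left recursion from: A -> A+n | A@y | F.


Left-recursive alternatives: A+n, A@y; non-recursive: F
Introduce A': A -> FA', A' -> +nA' | @yA' | ε


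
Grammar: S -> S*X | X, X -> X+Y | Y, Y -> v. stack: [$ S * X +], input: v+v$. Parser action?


no handle; shift 'v'
Action: shift


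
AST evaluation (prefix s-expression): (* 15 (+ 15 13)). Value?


Evaluate inner: (+ 15 13) = 28
Evaluate root: (* 15 28) = 420
Result: 420


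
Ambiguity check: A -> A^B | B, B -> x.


precedence layered via separate nonterminal B: deterministic
Unambiguous


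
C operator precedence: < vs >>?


'>>' is shift (level 8); '<' is relational (level 7)
Higher level binds tighter
'>>' has higher precedence than '<'


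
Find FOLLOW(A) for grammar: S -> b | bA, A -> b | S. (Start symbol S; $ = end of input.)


$ ∈ FOLLOW(S). For each A -> αBβ: add FIRST(β)\{ε} to FOLLOW(B); if β nullable, add FOLLOW(A).
FOLLOW(A) = {$}


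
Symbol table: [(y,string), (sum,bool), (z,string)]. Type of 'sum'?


Lookup 'sum' → type bool


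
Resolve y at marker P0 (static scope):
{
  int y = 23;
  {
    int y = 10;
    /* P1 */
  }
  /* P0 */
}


y declared in the same block as P0
y = 23


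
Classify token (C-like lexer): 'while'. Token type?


Pattern: reserved word
Type: KEYWORD


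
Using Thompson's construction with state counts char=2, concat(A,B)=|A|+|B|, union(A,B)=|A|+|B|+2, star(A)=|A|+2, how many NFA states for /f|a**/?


Syntax tree has 2 char leaf(s), 1 union(s), 2 star(s)
chars contribute 2×2 = 4; each union adds +2; each star adds +2
Total: 4 + 2 + 4 = 10 states


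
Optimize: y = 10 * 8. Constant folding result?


10 * 8 = 80 at compile time
Optimized: y = 80


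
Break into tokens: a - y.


Scan left to right, longest-match per lexeme
Tokens: ID(a), OP(-), ID(y)


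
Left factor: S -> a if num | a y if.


Common prefix: 'a'
Factored: S -> a S', S' -> if num | y if


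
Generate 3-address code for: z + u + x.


Break into single-operator statements:
t1 = z + u
t2 = t1 + x


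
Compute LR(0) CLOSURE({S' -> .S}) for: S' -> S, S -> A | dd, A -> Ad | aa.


Start: S' -> .S
For each item with dot before a nonterminal B, add B -> .γ for every B-production
Closure: [S' -> .S, S -> .A, S -> .dd, A -> .Ad, A -> .aa]


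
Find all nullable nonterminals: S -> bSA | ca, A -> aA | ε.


A nonterminal is nullable iff some alternative derives ε (directly, or every symbol in it is nullable)
Nullable: {A}


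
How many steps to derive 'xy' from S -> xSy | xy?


Derivation: S => xy
Steps: 1


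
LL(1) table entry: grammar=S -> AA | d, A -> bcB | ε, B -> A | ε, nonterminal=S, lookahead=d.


For [S, d]: 'd' ∈ FIRST(d)
Entry: S -> d


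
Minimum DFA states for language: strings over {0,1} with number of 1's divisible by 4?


Track (count of 1) mod 4: states 0..3, accept at 0
Minimal DFA: 4 states


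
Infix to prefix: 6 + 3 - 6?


left-to-right (same/higher precedence on left): tree is (- (+ 6 3) 6)
Prefix: - + 6 3 6


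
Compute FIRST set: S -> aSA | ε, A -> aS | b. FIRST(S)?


Per alternative of S: FIRST(aSA) = {a}; FIRST(ε) = {ε}
FIRST(S) = {a, ε}


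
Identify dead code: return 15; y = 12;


statement follows a return and is unreachable
Dead: 'y = 12'


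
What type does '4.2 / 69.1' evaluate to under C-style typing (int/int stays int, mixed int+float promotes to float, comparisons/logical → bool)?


Operand types: float / float
Rule: mixed int/float promotes to float; int/int stays int
Result type: float


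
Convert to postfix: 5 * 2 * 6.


Left to right (same or higher precedence on left)
Postfix: 5 2 * 6 *


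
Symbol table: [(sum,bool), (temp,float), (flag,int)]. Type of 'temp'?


Lookup 'temp' → type float


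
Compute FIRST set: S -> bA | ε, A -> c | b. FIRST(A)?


Per alternative of A: FIRST(c) = {c}; FIRST(b) = {b}
FIRST(A) = {b, c}


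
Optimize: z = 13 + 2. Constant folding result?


13 + 2 = 15 at compile time
Optimized: z = 15


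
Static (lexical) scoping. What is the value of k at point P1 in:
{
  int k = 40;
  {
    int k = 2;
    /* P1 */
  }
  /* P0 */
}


k declared in the same block as P1
k = 2


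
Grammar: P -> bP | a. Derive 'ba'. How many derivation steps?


Derivation: P => bP => ba
Steps: 2


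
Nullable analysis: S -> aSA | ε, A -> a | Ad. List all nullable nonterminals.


A nonterminal is nullable iff some alternative derives ε (directly, or every symbol in it is nullable)
Nullable: {S}


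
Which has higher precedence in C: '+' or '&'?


'+' is additive (level 9); '&' is bitwise AND (level 5)
Higher level binds tighter
'+' has higher precedence than '&'


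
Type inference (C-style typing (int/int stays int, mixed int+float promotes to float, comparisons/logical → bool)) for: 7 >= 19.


Operand types: int >= int
Rule: comparison yields bool
Result type: bool


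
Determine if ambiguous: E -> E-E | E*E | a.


'a-a*a' has two parse trees (no precedence encoded between - and *)
Ambiguous


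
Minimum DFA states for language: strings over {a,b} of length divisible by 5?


Track length mod 5: states 0..4, accept at 0
Minimal DFA: 5 states


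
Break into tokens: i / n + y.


Scan left to right, longest-match per lexeme
Tokens: ID(i), OP(/), ID(n), OP(+), ID(y)


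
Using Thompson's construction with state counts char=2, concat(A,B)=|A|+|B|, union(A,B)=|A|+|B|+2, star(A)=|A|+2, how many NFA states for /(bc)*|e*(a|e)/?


Syntax tree has 5 char leaf(s), 2 union(s), 2 star(s)
chars contribute 5×2 = 10; each union adds +2; each star adds +2
Total: 10 + 4 + 4 = 18 states


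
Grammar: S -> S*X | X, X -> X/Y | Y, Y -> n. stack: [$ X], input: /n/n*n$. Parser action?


shift '/' to continue X -> X/Y
Action: shift


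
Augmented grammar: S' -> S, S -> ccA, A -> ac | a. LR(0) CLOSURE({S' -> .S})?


Start: S' -> .S
For each item with dot before a nonterminal B, add B -> .γ for every B-production
Closure: [S' -> .S, S -> .ccA]


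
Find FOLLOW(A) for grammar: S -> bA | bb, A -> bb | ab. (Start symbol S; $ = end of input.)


$ ∈ FOLLOW(S). For each A -> αBβ: add FIRST(β)\{ε} to FOLLOW(B); if β nullable, add FOLLOW(A).
FOLLOW(A) = {$}


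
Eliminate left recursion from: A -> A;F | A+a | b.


Left-recursive alternatives: A;F, A+a; non-recursive: b
Introduce A': A -> bA', A' -> ;FA' | +aA' | ε


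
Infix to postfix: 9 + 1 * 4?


* has higher precedence, evaluate 1*4 first
Postfix: 9 1 4 * +


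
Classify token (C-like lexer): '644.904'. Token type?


Pattern: digits with a decimal point
Type: FLOAT_LITERAL


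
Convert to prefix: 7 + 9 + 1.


left-to-right (same/higher precedence on left): tree is (+ (+ 7 9) 1)
Prefix: + + 7 9 1


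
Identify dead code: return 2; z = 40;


statement follows a return and is unreachable
Dead: 'z = 40'


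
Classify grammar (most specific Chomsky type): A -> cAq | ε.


Single nonterminal LHS, but c^n q^n is not regular
Classification: Type 2 (Context-Free)


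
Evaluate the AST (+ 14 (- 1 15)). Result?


Evaluate inner: (- 1 15) = -14
Evaluate root: (+ 14 -14) = 0
Result: 0


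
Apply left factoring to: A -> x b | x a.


Common prefix: 'x'
Factored: A -> x A', A' -> b | a


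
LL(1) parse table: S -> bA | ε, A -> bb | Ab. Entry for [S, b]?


For [S, b]: 'b' ∈ FIRST(bA)
Entry: S -> bA


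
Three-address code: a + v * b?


Break into single-operator statements:
t1 = v * b
t2 = a + t1


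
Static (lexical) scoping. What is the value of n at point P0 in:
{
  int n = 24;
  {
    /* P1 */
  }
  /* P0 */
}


n declared in the same block as P0
n = 24


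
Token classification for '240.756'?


Pattern: digits with a decimal point
Type: FLOAT_LITERAL


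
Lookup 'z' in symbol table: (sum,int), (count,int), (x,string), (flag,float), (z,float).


Lookup 'z' → type float


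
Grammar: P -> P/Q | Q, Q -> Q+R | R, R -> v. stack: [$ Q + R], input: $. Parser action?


handle 'Q+R' on top
Action: reduce (Q -> Q+R)


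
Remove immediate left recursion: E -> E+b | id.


Left-recursive alternatives: E+b; non-recursive: id
Introduce E': E -> idE', E' -> +bE' | ε


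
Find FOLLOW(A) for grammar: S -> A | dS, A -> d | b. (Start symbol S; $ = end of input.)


$ ∈ FOLLOW(S). For each A -> αBβ: add FIRST(β)\{ε} to FOLLOW(B); if β nullable, add FOLLOW(A).
FOLLOW(A) = {$}


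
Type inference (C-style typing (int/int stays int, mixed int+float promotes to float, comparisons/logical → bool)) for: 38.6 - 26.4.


Operand types: float - float
Rule: mixed int/float promotes to float; int/int stays int
Result type: float


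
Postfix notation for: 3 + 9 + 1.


Left to right (same or higher precedence on left)
Postfix: 3 9 + 1 +


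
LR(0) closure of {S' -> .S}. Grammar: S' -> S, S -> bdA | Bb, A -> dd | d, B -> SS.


Start: S' -> .S
For each item with dot before a nonterminal B, add B -> .γ for every B-production
Closure: [S' -> .S, S -> .bdA, S -> .Bb, B -> .SS]


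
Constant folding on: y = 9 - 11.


9 - 11 = -2 at compile time
Optimized: y = -2


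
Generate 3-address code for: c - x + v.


Break into single-operator statements:
t1 = c - x
t2 = t1 + v


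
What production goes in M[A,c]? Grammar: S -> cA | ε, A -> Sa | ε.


For [A, c]: 'c' ∈ FIRST(Sa)
Entry: A -> Sa


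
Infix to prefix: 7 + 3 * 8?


'*' binds tighter: tree is (+ 7 (* 3 8))
Prefix: + 7 * 3 8


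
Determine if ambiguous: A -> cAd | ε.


balanced c^n…d^n: each string has a unique parse
Unambiguous


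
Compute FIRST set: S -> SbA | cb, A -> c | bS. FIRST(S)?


Per alternative of S: FIRST(SbA) = {c}; FIRST(cb) = {c}
FIRST(S) = {c}


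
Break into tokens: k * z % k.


Scan left to right, longest-match per lexeme
Tokens: ID(k), OP(*), ID(z), OP(%), ID(k)


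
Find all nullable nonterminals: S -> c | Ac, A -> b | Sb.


A nonterminal is nullable iff some alternative derives ε (directly, or every symbol in it is nullable)
Nullable: {}


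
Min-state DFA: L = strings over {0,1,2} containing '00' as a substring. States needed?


KMP-style automaton: 2 progress states + 1 absorbing accept = 3
Minimal DFA: 3 states


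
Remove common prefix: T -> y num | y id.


Common prefix: 'y'
Factored: T -> y T', T' -> num | id


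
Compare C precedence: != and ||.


'!=' is equality (level 6); '||' is logical OR (level 1)
Higher level binds tighter
'!=' has higher precedence than '||'


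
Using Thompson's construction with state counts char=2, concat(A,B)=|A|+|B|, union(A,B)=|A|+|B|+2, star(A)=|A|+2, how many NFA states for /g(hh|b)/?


Syntax tree has 4 char leaf(s), 1 union(s), 0 star(s)
chars contribute 4×2 = 8; each union adds +2; each star adds +2
Total: 8 + 2 + 0 = 10 states


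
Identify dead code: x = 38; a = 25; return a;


x is assigned but never read
Dead: 'x = 38'


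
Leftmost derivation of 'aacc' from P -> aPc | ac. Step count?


Derivation: P => aPc => aacc
Steps: 2


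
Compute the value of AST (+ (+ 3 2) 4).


Evaluate inner: (+ 3 2) = 5
Evaluate root: (+ 5 4) = 9
Result: 9


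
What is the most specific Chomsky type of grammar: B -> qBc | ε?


Single nonterminal LHS, but q^n c^n is not regular
Classification: Type 2 (Context-Free)


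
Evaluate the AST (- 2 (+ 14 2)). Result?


Evaluate inner: (+ 14 2) = 16
Evaluate root: (- 2 16) = -14
Result: -14


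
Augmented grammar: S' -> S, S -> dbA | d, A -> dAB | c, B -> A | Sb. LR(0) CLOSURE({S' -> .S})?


Start: S' -> .S
For each item with dot before a nonterminal B, add B -> .γ for every B-production
Closure: [S' -> .S, S -> .dbA, S -> .d]


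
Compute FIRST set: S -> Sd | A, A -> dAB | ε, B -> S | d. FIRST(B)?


Per alternative of B: FIRST(S) = {d, ε}; FIRST(d) = {d}
FIRST(B) = {d, ε}


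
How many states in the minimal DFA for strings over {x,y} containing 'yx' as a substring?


KMP-style automaton: 2 progress states + 1 absorbing accept = 3
Minimal DFA: 3 states
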